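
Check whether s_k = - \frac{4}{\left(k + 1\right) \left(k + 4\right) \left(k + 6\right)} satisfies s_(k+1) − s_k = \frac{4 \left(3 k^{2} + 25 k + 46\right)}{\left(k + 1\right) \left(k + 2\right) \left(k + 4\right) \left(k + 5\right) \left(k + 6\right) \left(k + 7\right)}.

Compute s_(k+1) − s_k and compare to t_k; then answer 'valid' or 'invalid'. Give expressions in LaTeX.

valid; difference matches t_k

s_(k+1) = -4/((k + 2)*(k + 5)*(k + 7))
s_(k+1) − s_k = 4*(3*k**2 + 25*k + 46)/(k**6 + 25*k**5 + 247*k**4 + 1219*k**3 + 3112*k**2 + 3796*k + 1680)
(s_(k+1) − s_k) − t_k = 0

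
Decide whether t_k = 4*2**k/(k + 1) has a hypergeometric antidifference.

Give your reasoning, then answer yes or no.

Compute t_(k+1)/t_k: get 2*(k + 1)/(k + 2).
Gosper form: A/B · C(k+1)/C(k) with A=2*k + 2, B=k + 2, C=1.
Need (2*k + 2)·f(k+1) − (k + 1)·f(k) = 1.
Degrees (1,1,0) ⇒ d ≤ -1.
deg f ≤ -1 is impossible — no certificate.

No. Not Gosper-summable.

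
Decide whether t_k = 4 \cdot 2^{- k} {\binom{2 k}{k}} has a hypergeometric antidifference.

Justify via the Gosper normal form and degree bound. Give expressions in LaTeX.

Step 1: r(k) = (2*k + 1)/(k + 1).
A = 2*k + 1, B = k + 1, C = 1.
Set up (2*k + 1)·f(k+1) − (k)·f(k) − (1) = 0.
From deg A=1, deg B=1, deg C=0: d=-1.
d = -1 < 0 ⇒ no nonzero polynomial f; not summable.

No; the degree bound rules out any f.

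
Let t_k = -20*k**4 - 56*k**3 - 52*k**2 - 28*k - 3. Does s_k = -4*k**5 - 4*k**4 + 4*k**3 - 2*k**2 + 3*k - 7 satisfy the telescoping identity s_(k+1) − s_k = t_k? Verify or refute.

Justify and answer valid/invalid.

s_(k+1) = -4*k**5 - 24*k**4 - 52*k**3 - 54*k**2 - 25*k - 10
s_(k+1) − s_k = -20*k**4 - 56*k**3 - 52*k**2 - 28*k - 3
(s_(k+1) − s_k) − t_k = 0

valid (s_(k+1) − s_k reduces to t_k)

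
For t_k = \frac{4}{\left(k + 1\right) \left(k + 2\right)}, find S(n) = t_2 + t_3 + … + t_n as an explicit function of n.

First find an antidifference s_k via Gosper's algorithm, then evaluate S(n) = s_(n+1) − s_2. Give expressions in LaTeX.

Ratio r(k) = (k + 1)/(k + 3).
Factor: A=k + 1; B=k + 3; C=1.
Key eq: (k + 1)·f(k+1) = (k + 2)·f(k) + (1).
d = 1 from the (1,1,0) case.
Solve for f: f(k) = k (degree 1 ≤ 1).
So s_k = (B(k−1)f/C)·t_k = (k*(k + 2))·t_k = 4*k/(k + 1).
Check: Δs_k = 4/(k**2 + 3*k + 2). ✓
Σ_(k=2)^n t_k = s_(n+1) − s_(2) = (4*(n + 1)/(n + 2)) − (8/3), i.e. 4*(n - 1)/(3*(n + 2)).

S(n) = \frac{4 \left(n - 1\right)}{3 \left(n + 2\right)}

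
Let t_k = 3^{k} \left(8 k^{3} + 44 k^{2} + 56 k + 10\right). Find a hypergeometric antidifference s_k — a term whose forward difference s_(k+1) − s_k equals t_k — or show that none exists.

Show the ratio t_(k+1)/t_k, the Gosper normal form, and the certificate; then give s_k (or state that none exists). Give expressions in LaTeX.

r(k) = 3*(4*k**3 + 34*k**2 + 84*k + 59)/(4*k**3 + 22*k**2 + 28*k + 5) after simplifying.
So A=3 and B=1, with C=k**3 + 11*k**2/2 + 7*k + 5/4.
Set up (3)·f(k+1) − (1)·f(k) − (k**3 + 11*k**2/2 + 7*k + 5/4) = 0.
Degrees (0,0,3) ⇒ d ≤ 3.
A polynomial solution: f(k) = (2*k**3 + 2*k**2 - k - 2)/4.
Get s_k = R·t_k = 2*3**k*(2*k**3 + 2*k**2 - k - 2) with R(k) = B(k−1)f(k)/C(k) = (2*k**3 + 2*k**2 - k - 2)/(4*k**3 + 22*k**2 + 28*k + 5).
s_(k+1) − s_k = 3**k*(8*k**3 + 44*k**2 + 56*k + 10) = t_k.

s_k = 2 \cdot 3^{k} \left(2 k^{3} + 2 k^{2} - k - 2\right)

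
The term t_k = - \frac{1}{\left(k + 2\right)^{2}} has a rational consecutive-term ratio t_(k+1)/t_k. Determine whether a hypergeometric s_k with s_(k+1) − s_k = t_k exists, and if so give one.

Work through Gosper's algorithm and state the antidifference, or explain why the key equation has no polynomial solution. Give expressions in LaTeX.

The ratio is (k + 2)**2/(k + 3)**2.
Take A(k)=k**2 + 4*k + 4, B(k)=k**2 + 6*k + 9, C(k)=1.
Key eq: (k**2 + 4*k + 4)·f(k+1) = (k**2 + 4*k + 4)·f(k) + (1).
d = 0 from the (2,2,0) case.
f = c0 ⇒ A·f(k+1) − B(k−1)·f(k) − C = -1. The system {-1 = 0} is inconsistent; no antidifference.

none — t_k is not Gosper-summable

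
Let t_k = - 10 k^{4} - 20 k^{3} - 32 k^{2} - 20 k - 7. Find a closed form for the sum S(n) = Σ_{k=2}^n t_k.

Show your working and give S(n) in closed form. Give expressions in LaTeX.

S(n) = - 2 n^{5} - 10 n^{4} - 24 n^{3} - 31 n^{2} - 22 n + 89

Ratio r(k) = (10*k**4 + 60*k**3 + 152*k**2 + 184*k + 89)/(10*k**4 + 20*k**3 + 32*k**2 + 20*k + 7).
A = 1, B = 1, C = k**4 + 2*k**3 + 16*k**2/5 + 2*k + 7/10.
f must satisfy (1)·f(k+1) − (1)·f(k) = k**4 + 2*k**3 + 16*k**2/5 + 2*k + 7/10.
deg f ≤ 5 (via 0,0,4).
Match coefficients ⇒ f(k) = k*(2*k**4 + 4*k**2 - k + 2)/10.
So s_k = (B(k−1)f/C)·t_k = (k*(2*k**4 + 4*k**2 - k + 2)/(10*k**4 + 20*k**3 + 32*k**2 + 20*k + 7))·t_k = k*(-2*k**4 - 4*k**2 + k - 2).
Verify: -10*k**4 - 20*k**3 - 32*k**2 - 20*k - 7 matches t_k.
Σ_(k=2)^n t_k = s_(n+1) − s_(2) = (-2*n**5 - 10*n**4 - 24*n**3 - 31*n**2 - 22*n - 7) − (-96), i.e. -2*n**5 - 10*n**4 - 24*n**3 - 31*n**2 - 22*n + 89.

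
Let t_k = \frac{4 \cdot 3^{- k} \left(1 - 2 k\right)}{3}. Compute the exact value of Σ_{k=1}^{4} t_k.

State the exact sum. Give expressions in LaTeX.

Step 1: r(k) = (2*k + 1)/(3*(2*k - 1)).
Factor: A=1/3; B=1; C=k - 1/2.
f must satisfy (1/3)·f(k+1) − (1)·f(k) = k - 1/2.
Degrees (0,0,1) ⇒ d ≤ 1.
A polynomial solution: f(k) = -3*k/2.
R(k) = B(k−1)·f(k)/C(k) = -3*k/(2*k - 1); s_k = R·t_k = 4*k/3**k.
s_(k+1) − s_k = 4*(1 - 2*k)/(3*3**k) = t_k.
Evaluate s at k=5 and k=1: 20/243 and 4/3; difference -304/243.

Σ = -304/243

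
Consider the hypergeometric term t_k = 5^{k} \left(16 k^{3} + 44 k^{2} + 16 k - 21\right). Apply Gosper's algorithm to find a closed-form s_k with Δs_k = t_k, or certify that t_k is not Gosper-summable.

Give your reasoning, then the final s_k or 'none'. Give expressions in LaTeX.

s_k = 5^{k} \left(4 k^{3} - 4 k^{2} - k - 4\right)

t_(k+1)/t_k = 5*(16*k**3 + 92*k**2 + 152*k + 55)/(16*k**3 + 44*k**2 + 16*k - 21).
Normal form (A,B,C) = (5, 1, k**3 + 11*k**2/4 + k - 21/16).
Need (5)·f(k+1) − (1)·f(k) = k**3 + 11*k**2/4 + k - 21/16.
From deg A=0, deg B=0, deg C=3: d=3.
Match coefficients ⇒ f(k) = (4*k**3 - 4*k**2 - k - 4)/16.
So s_k = (B(k−1)f/C)·t_k = ((4*k**3 - 4*k**2 - k - 4)/((2*k - 1)*(2*k + 3)*(4*k + 7)))·t_k = 5**k*(4*k**3 - 4*k**2 - k - 4).
Δs = 5**k*(16*k**3 + 44*k**2 + 16*k - 21), as required.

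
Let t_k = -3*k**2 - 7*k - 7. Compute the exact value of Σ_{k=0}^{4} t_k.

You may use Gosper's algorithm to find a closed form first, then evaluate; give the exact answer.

r(k) = (3*k**2 + 13*k + 17)/(3*k**2 + 7*k + 7) after simplifying.
Normal form (A,B,C) = (1, 1, k**2 + 7*k/3 + 7/3).
Solve (1)·f(k+1) − (1)·f(k) = k**2 + 7*k/3 + 7/3.
From deg A=0, deg B=0, deg C=2: d=3.
Match coefficients ⇒ f(k) = k*(k**2 + 2*k + 4)/3.
Certificate R = B(k−1)f/C = k*(k**2 + 2*k + 4)/(3*k**2 + 7*k + 7) gives s_k = k*(-k**2 - 2*k - 4).
s_(k+1) − s_k = -3*k**2 - 7*k - 7 = t_k.
Telescoping: Σ = s_(5) − s_(0) = -195 − (0) = -195.

Σ = -195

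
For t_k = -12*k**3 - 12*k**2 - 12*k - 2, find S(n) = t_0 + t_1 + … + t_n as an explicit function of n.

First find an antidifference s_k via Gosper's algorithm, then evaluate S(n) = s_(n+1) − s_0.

S(n) = -3*n**4 - 10*n**3 - 15*n**2 - 10*n - 2

Step 1: r(k) = (6*k**3 + 24*k**2 + 36*k + 19)/(6*k**3 + 6*k**2 + 6*k + 1).
A = 1, B = 1, C = k**3 + k**2 + k + 1/6.
Set up (1)·f(k+1) − (1)·f(k) − (k**3 + k**2 + k + 1/6) = 0.
Bound: deg f ≤ 4.
Solving with deg f ≤ 4: f(k) = k*(3*k - 2)*(k**2 + 1)/12.
Get s_k = R·t_k = k*(-3*k**3 + 2*k**2 - 3*k + 2) with R(k) = B(k−1)f(k)/C(k) = k*(3*k - 2)*(k**2 + 1)/(2*(6*k**3 + 6*k**2 + 6*k + 1)).
Check: Δs_k = -12*k**3 - 12*k**2 - 12*k - 2. ✓
Evaluate: s_(n+1) = -3*n**4 - 10*n**3 - 15*n**2 - 10*n - 2; subtract s_(0) = 0 ⇒ S(n) = -3*n**4 - 10*n**3 - 15*n**2 - 10*n - 2.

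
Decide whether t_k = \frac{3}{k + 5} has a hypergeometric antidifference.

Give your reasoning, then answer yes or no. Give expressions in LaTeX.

Compute t_(k+1)/t_k: get (k + 5)/(k + 6).
So A=k + 5 and B=k + 6, with C=1.
Set up (k + 5)·f(k+1) − (k + 5)·f(k) − (1) = 0.
deg f ≤ 0 (via 1,1,0).
Put f(k) = c0: A·f(k+1) − B(k−1)·f(k) − C = -1; need -1 = 0 — inconsistent ⇒ no f, not summable.

No — the linear system for f has no solution.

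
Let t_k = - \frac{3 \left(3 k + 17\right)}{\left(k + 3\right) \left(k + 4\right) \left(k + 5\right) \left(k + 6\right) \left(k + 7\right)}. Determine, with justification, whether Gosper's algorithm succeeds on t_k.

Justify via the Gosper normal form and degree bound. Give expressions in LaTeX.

Ratio r(k) = (k + 3)*(3*k + 20)/((k + 8)*(3*k + 17)).
Take A(k)=k + 3, B(k)=k + 8, C(k)=k + 17/3.
Need (k + 3)·f(k+1) − (k + 7)·f(k) = k + 17/3.
From deg A=1, deg B=1, deg C=1: d=4.
Solving with deg f ≤ 4: f(k) = k*(k + 5)*(k**2 + 13*k + 54)/216.
Then R = B(k−1)f/C = k*(k + 5)*(k + 7)*(k**2 + 13*k + 54)/(72*(3*k + 17)), so s_k = R(k)·t_k = k*(-k**2 - 13*k - 54)/(24*(k**3 + 13*k**2 + 54*k + 72)).
Check: Δs_k = 3*(-3*k - 17)/(k**5 + 25*k**4 + 245*k**3 + 1175*k**2 + 2754*k + 2520). ✓

Yes. s_k = \frac{k \left(- k^{2} - 13 k - 54\right)}{24 \left(k^{3} + 13 k^{2} + 54 k + 72\right)}.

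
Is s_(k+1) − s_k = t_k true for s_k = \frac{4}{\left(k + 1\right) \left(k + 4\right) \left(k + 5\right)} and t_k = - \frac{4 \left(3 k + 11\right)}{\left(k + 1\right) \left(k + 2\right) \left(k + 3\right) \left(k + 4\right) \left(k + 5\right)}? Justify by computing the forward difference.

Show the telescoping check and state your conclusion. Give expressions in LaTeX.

Invalid: residual \frac{24 \left(2 k + 7\right)}{k^{6} + 21 k^{5} + 175 k^{4} + 735 k^{3} + 1624 k^{2} + 1764 k + 720} ≠ 0.

s_(k+1) = 4/((k + 2)*(k + 5)*(k + 6))
s_(k+1) − s_k = 4*(-3*k - 8)/(k**5 + 18*k**4 + 121*k**3 + 372*k**2 + 508*k + 240)
(s_(k+1) − s_k) − t_k = 24*(2*k + 7)/(k**6 + 21*k**5 + 175*k**4 + 735*k**3 + 1624*k**2 + 1764*k + 720)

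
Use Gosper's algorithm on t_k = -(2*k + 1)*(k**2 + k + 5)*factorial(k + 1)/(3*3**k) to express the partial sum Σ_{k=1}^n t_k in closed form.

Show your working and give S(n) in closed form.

Step 1: r(k) = (k + 2)*(2*k + 3)*(k + (k + 1)**2 + 6)/(3*(2*k + 1)*(k**2 + k + 5)).
Take A(k)=k/3 + 2/3, B(k)=1, C(k)=k**3 + 3*k**2/2 + 11*k/2 + 5/2.
Need (k/3 + 2/3)·f(k+1) − (1)·f(k) = k**3 + 3*k**2/2 + 11*k/2 + 5/2.
Bound: deg f ≤ 2.
Coefficient equations give f(k) = 3*(2*k**2 + k + 1)/2.
Then R = B(k−1)f/C = 3*(2*k**2 + k + 1)/((2*k + 1)*(k**2 + k + 5)), so s_k = R(k)·t_k = -(2*k**2 + k + 1)*factorial(k + 1)/3**k.
Δs = -(2*k + 1)*(k**2 + k + 5)*factorial(k + 1)/(3*3**k), as required.
s_(n+1) = -3**(-n - 1)*(2*n**2 + 5*n + 4)*factorial(n + 2) and s_(1) = -8/3, so S(n) = 3**(-n - 1)*(8*3**n - 2*n**4*factorial(n) - 11*n**3*factorial(n) - 23*n**2*factorial(n) - 22*n*factorial(n) - 8*factorial(n)).

S(n) = 3**(-n - 1)*(8*3**n - 2*n**4*factorial(n) - 11*n**3*factorial(n) - 23*n**2*factorial(n) - 22*n*factorial(n) - 8*factorial(n))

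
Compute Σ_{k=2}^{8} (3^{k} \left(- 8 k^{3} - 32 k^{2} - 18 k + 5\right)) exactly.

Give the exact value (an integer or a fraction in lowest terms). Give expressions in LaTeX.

Σ = -53655705

The ratio is 3*(8*k**3 + 56*k**2 + 106*k + 53)/(8*k**3 + 32*k**2 + 18*k - 5).
So A=3 and B=1, with C=k**3 + 4*k**2 + 9*k/4 - 5/8.
f must satisfy (3)·f(k+1) − (1)·f(k) = k**3 + 4*k**2 + 9*k/4 - 5/8.
Degrees (0,0,3) ⇒ d ≤ 3.
Solve for f: f(k) = (4*k**3 - 2*k**2 - 3*k - 1)/8 (degree 3 ≤ 3).
So s_k = (B(k−1)f/C)·t_k = ((4*k**3 - 2*k**2 - 3*k - 1)/(8*k**3 + 32*k**2 + 18*k - 5))·t_k = 3**k*(-4*k**3 + 2*k**2 + 3*k + 1).
s_(k+1) − s_k = 3**k*(-8*k**3 - 32*k**2 - 18*k + 5) = t_k.
Σ_(k=2)^(8) t_k = s_(9) − s_(2) = -53655858 − (-153) = -53655705.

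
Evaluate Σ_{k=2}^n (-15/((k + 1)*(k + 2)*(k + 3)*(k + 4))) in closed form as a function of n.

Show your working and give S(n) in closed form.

Step 1: r(k) = (k + 1)/(k + 5).
A = k + 1, B = k + 5, C = 1.
Set up (k + 1)·f(k+1) − (k + 4)·f(k) − (1) = 0.
Bound: deg f ≤ 3.
Match coefficients ⇒ f(k) = k*(k**2 + 6*k + 11)/18.
So s_k = (B(k−1)f/C)·t_k = (k*(k + 4)*(k**2 + 6*k + 11)/18)·t_k = 5*k*(-k**2 - 6*k - 11)/(6*(k + 1)*(k + 2)*(k + 3)).
Δs = -15/(k**4 + 10*k**3 + 35*k**2 + 50*k + 24), as required.
Evaluate: s_(n+1) = 5*(-n**3 - 9*n**2 - 26*n - 18)/(6*(n**3 + 9*n**2 + 26*n + 24)); subtract s_(2) = -3/4 ⇒ S(n) = (-n**3 - 9*n**2 - 26*n + 36)/(12*(n**3 + 9*n**2 + 26*n + 24)).

S(n) = (-n**3 - 9*n**2 - 26*n + 36)/(12*(n**3 + 9*n**2 + 26*n + 24))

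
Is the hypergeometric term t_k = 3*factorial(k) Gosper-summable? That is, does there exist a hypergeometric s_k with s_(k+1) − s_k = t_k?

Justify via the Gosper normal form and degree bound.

No. Not Gosper-summable.

t_(k+1)/t_k = k + 1.
So A=k + 1 and B=1, with C=1.
Set up (k + 1)·f(k+1) − (1)·f(k) − (1) = 0.
deg f ≤ -1 (via 1,0,0).
Bound -1 < 0, so the key equation has no polynomial solution.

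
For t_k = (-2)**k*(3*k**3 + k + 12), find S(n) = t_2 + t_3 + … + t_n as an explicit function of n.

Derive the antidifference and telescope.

S(n) = 2*(-2)**n*n**3 + 2*(-2)**n*n**2 + 8*(-2)**n + 24

r(k) = 2*(-k - 3*(k + 1)**3 - 13)/(3*k**3 + k + 12) after simplifying.
Normal form (A,B,C) = (-2, 1, k**3 + k/3 + 4).
Set up (-2)·f(k+1) − (1)·f(k) − (k**3 + k/3 + 4) = 0.
deg f ≤ 3 (via 0,0,3).
Match coefficients ⇒ f(k) = -(k + 1)*(k**2 - 3*k + 4)/3.
Get s_k = R·t_k = (-2)**k*(-k**3 + 2*k**2 - k - 4) with R(k) = B(k−1)f(k)/C(k) = -(k + 1)*(k**2 - 3*k + 4)/(3*k**3 + k + 12).
Check: Δs_k = (-2)**k*(3*k**3 + k + 12). ✓
Σ_(k=2)^n t_k = s_(n+1) − s_(2) = (2*(-2)**n*(n**3 + n**2 + 4)) − (-24), i.e. 2*(-2)**n*n**3 + 2*(-2)**n*n**2 + 8*(-2)**n + 24.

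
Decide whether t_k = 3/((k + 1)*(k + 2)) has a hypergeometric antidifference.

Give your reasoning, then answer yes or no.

Yes. s_k = 3*k/(k + 1).

The ratio is (k + 1)/(k + 3).
Normal form (A,B,C) = (k + 1, k + 3, 1).
Set up (k + 1)·f(k+1) − (k + 2)·f(k) − (1) = 0.
Degrees (1,1,0) ⇒ d ≤ 1.
A polynomial solution: f(k) = k.
Certificate R = B(k−1)f/C = k*(k + 2) gives s_k = 3*k/(k + 1).
Verify: 3/(k**2 + 3*k + 2) matches t_k.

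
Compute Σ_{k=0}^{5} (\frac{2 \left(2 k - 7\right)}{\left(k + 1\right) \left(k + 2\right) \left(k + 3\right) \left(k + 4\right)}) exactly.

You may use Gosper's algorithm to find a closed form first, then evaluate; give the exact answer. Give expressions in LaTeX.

Σ = -43/63

The ratio is (k + 1)*(2*k - 5)/((k + 5)*(2*k - 7)).
A = k + 1, B = k + 5, C = k - 7/2.
Key eq: (k + 1)·f(k+1) = (k + 4)·f(k) + (k - 7/2).
From deg A=1, deg B=1, deg C=1: d=3.
Solving with deg f ≤ 3: f(k) = -k*(k**2 + 6*k + 14)/6.
R(k) = B(k−1)·f(k)/C(k) = -k*(k + 4)*(k**2 + 6*k + 14)/(3*(2*k - 7)); s_k = R·t_k = 2*k*(-k**2 - 6*k - 14)/(3*(k + 1)*(k + 2)*(k + 3)).
Δs = 2*(2*k - 7)/(k**4 + 10*k**3 + 35*k**2 + 50*k + 24), as required.
Σ_(k=0)^(5) t_k = s_(6) − s_(0) = -43/63 − (0) = -43/63.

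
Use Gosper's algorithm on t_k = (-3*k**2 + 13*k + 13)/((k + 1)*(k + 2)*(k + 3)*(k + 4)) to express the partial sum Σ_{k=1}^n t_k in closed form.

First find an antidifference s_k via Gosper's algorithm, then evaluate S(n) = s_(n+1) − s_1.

The ratio is (k + 1)*(13*k - 3*(k + 1)**2 + 26)/((k + 5)*(-3*k**2 + 13*k + 13)).
So A=k + 1 and B=k + 5, with C=k**2 - 13*k/3 - 13/3.
Set up (k + 1)·f(k+1) − (k + 4)·f(k) − (k**2 - 13*k/3 - 13/3) = 0.
Bound: deg f ≤ 3.
Match coefficients ⇒ f(k) = -k*(2*k**2 + 21*k + 16)/9.
Certificate R = B(k−1)f/C = -k*(k + 4)*(2*k**2 + 21*k + 16)/(3*(3*k**2 - 13*k - 13)) gives s_k = k*(2*k**2 + 21*k + 16)/(3*(k + 1)*(k + 2)*(k + 3)).
s_(k+1) − s_k = (-3*k**2 + 13*k + 13)/(k**4 + 10*k**3 + 35*k**2 + 50*k + 24) = t_k.
s_(n+1) = (2*n**3 + 27*n**2 + 64*n + 39)/(3*(n**3 + 9*n**2 + 26*n + 24)) and s_(1) = 13/24, so S(n) = n*(n**2 + 33*n + 58)/(8*(n**3 + 9*n**2 + 26*n + 24)).

S(n) = n*(n**2 + 33*n + 58)/(8*(n**3 + 9*n**2 + 26*n + 24))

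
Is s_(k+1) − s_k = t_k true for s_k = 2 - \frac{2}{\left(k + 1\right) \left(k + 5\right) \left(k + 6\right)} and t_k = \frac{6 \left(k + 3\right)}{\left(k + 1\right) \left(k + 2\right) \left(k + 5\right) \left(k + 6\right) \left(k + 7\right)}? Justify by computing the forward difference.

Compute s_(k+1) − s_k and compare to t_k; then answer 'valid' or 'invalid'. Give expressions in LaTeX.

s_(k+1) = 2 - 2/((k + 2)*(k + 6)*(k + 7))
s_(k+1) − s_k = 6*(k + 3)/(k**5 + 21*k**4 + 163*k**3 + 567*k**2 + 844*k + 420)
(s_(k+1) − s_k) − t_k = 0

valid (s_(k+1) − s_k reduces to t_k)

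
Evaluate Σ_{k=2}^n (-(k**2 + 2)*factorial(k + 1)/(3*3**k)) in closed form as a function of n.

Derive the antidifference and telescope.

S(n) = 3**(-n - 1)*(4*3**n - n**3*factorial(n) - 4*n**2*factorial(n) - 5*n*factorial(n) - 2*factorial(n))

Ratio r(k) = (k + 2)*((k + 1)**2 + 2)/(3*(k**2 + 2)).
A = k/3 + 2/3, B = 1, C = k**2 + 2.
Key eq: (k/3 + 2/3)·f(k+1) = (1)·f(k) + (k**2 + 2).
Degrees (1,0,2) ⇒ d ≤ 1.
Solving with deg f ≤ 1: f(k) = 3*k.
Get s_k = R·t_k = -k*factorial(k + 1)/3**k with R(k) = B(k−1)f(k)/C(k) = 3*k/(k**2 + 2).
Check: Δs_k = -(k**2 + 2)*factorial(k + 1)/(3*3**k). ✓
Σ_(k=2)^n t_k = s_(n+1) − s_(2) = (-3**(-n - 1)*(n + 1)*factorial(n + 2)) − (-4/3), i.e. 3**(-n - 1)*(4*3**n - n**3*factorial(n) - 4*n**2*factorial(n) - 5*n*factorial(n) - 2*factorial(n)).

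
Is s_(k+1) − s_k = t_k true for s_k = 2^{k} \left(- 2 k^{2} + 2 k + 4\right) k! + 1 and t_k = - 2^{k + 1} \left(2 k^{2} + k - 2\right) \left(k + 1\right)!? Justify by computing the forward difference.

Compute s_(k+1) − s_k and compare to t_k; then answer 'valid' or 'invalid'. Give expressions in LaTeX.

valid (s_(k+1) − s_k reduces to t_k)

s_(k+1) = 2**(k + 1)*(2*k - 2*(k + 1)**2 + 6)*factorial(k + 1) + 1
s_(k+1) − s_k = -2**(k + 1)*(2*k**2 + k - 2)*factorial(k + 1)
(s_(k+1) − s_k) − t_k = 0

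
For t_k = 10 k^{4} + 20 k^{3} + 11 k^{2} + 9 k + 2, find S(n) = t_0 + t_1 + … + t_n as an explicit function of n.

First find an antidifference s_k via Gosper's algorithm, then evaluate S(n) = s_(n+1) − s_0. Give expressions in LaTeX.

S(n) = 2 n^{5} + 10 n^{4} + 17 n^{3} + 15 n^{2} + 8 n + 2

t_(k+1)/t_k = (10*k**4 + 60*k**3 + 131*k**2 + 131*k + 52)/(10*k**4 + 20*k**3 + 11*k**2 + 9*k + 2).
Factor: A=1; B=1; C=k**4 + 2*k**3 + 11*k**2/10 + 9*k/10 + 1/5.
Need (1)·f(k+1) − (1)·f(k) = k**4 + 2*k**3 + 11*k**2/10 + 9*k/10 + 1/5.
deg f ≤ 5 (via 0,0,4).
Match coefficients ⇒ f(k) = k*(2*k**4 - 3*k**2 + 4*k - 1)/10.
Certificate R = B(k−1)f/C = k*(2*k**4 - 3*k**2 + 4*k - 1)/(10*k**4 + 20*k**3 + 11*k**2 + 9*k + 2) gives s_k = k*(2*k**4 - 3*k**2 + 4*k - 1).
Check: Δs_k = 10*k**4 + 20*k**3 + 11*k**2 + 9*k + 2. ✓
Evaluate: s_(n+1) = 2*n**5 + 10*n**4 + 17*n**3 + 15*n**2 + 8*n + 2; subtract s_(0) = 0 ⇒ S(n) = 2*n**5 + 10*n**4 + 17*n**3 + 15*n**2 + 8*n + 2.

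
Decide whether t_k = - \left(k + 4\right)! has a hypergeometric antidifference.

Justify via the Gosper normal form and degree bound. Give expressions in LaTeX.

t_(k+1)/t_k = k + 5.
Factor: A=k + 5; B=1; C=1.
Key eq: (k + 5)·f(k+1) = (1)·f(k) + (1).
Degrees (1,0,0) ⇒ d ≤ -1.
Negative degree bound (-1): no f exists, t_k not Gosper-summable.

No — negative degree bound, so no certificate f.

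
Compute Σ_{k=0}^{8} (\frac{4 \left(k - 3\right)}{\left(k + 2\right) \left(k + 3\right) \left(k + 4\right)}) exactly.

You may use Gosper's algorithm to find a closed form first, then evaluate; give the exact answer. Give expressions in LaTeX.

Σ = -13/22

r(k) = (k - 2)*(k + 2)/((k - 3)*(k + 5)) after simplifying.
Normal form (A,B,C) = (k + 2, k + 5, k - 3).
Need (k + 2)·f(k+1) − (k + 4)·f(k) = k - 3.
From deg A=1, deg B=1, deg C=1: d=2.
Coefficient equations give f(k) = -k*(k + 17)/12.
So s_k = (B(k−1)f/C)·t_k = (-k*(k + 4)*(k + 17)/(12*(k - 3)))·t_k = k*(-k - 17)/(3*(k + 2)*(k + 3)).
Check: Δs_k = 4*(k - 3)/(k**3 + 9*k**2 + 26*k + 24). ✓
Telescoping: Σ = s_(9) − s_(0) = -13/22 − (0) = -13/22.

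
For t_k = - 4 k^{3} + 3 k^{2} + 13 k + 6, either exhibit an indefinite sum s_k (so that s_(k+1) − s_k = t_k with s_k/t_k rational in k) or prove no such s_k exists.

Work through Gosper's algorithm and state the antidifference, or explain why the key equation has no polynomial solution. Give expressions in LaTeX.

r(k) = (4*k**3 + 9*k**2 - 7*k - 18)/(4*k**3 - 3*k**2 - 13*k - 6) after simplifying.
Normal form (A,B,C) = (1, 1, k**3 - 3*k**2/4 - 13*k/4 - 3/2).
Set up (1)·f(k+1) − (1)·f(k) − (k**3 - 3*k**2/4 - 13*k/4 - 3/2) = 0.
Bound: deg f ≤ 4.
Solve for f: f(k) = k**2*(k - 4)*(k + 1)/4 (degree 4 ≤ 4).
Get s_k = R·t_k = k**2*(-k**2 + 3*k + 4) with R(k) = B(k−1)f(k)/C(k) = k**2*(k - 4)/(4*k**2 - 7*k - 6).
s_(k+1) − s_k = -4*k**3 + 3*k**2 + 13*k + 6 = t_k.

s_k = k^{2} \left(- k^{2} + 3 k + 4\right)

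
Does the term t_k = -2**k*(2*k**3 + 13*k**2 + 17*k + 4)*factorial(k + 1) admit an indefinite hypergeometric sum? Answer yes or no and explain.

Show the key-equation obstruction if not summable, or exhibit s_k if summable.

Ratio r(k) = 2*(2*k**4 + 23*k**3 + 87*k**2 + 134*k + 72)/(2*k**3 + 13*k**2 + 17*k + 4).
Factor: A=2*k + 4; B=1; C=k**3 + 13*k**2/2 + 17*k/2 + 2.
f must satisfy (2*k + 4)·f(k+1) − (1)·f(k) = k**3 + 13*k**2/2 + 17*k/2 + 2.
Degrees (1,0,3) ⇒ d ≤ 2.
Match coefficients ⇒ f(k) = (k - 1)*(k + 4)/2.
Then R = B(k−1)f/C = (k - 1)*(k + 4)/(2*k**3 + 13*k**2 + 17*k + 4), so s_k = R(k)·t_k = -2**k*(k - 1)*(k + 4)*factorial(k + 1).
Check: Δs_k = -2**k*(2*k**3 + 13*k**2 + 17*k + 4)*factorial(k + 1). ✓

Yes. s_k = -2**k*(k - 1)*(k + 4)*factorial(k + 1).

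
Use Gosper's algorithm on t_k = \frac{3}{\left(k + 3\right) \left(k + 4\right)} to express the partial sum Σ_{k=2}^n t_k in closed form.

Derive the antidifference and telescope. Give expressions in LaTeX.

Compute t_(k+1)/t_k: get (k + 3)/(k + 5).
Gosper form: A/B · C(k+1)/C(k) with A=k + 3, B=k + 5, C=1.
Key eq: (k + 3)·f(k+1) = (k + 4)·f(k) + (1).
Bound: deg f ≤ 1.
Coefficient equations give f(k) = k/3.
R(k) = B(k−1)·f(k)/C(k) = k*(k + 4)/3; s_k = R·t_k = k/(k + 3).
Verify: 3/(k**2 + 7*k + 12) matches t_k.
Σ_(k=2)^n t_k = s_(n+1) − s_(2) = ((n + 1)/(n + 4)) − (2/5), i.e. 3*(n - 1)/(5*(n + 4)).

S(n) = \frac{3 \left(n - 1\right)}{5 \left(n + 4\right)}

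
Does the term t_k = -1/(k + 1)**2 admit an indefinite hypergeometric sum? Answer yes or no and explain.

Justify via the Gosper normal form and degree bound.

No — the linear system for f has no solution.

The ratio is (k + 1)**2/(k + 2)**2.
So A=k**2 + 2*k + 1 and B=k**2 + 4*k + 4, with C=1.
Set up (k**2 + 2*k + 1)·f(k+1) − (k**2 + 2*k + 1)·f(k) − (1) = 0.
Degrees (2,2,0) ⇒ d ≤ 0.
Put f(k) = c0: A·f(k+1) − B(k−1)·f(k) − C = -1; need -1 = 0 — inconsistent ⇒ no f, not summable.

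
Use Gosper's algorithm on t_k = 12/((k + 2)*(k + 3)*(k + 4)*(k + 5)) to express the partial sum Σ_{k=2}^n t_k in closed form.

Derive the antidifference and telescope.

S(n) = (n**3 + 12*n**2 + 47*n - 60)/(30*(n**3 + 12*n**2 + 47*n + 60))

Compute t_(k+1)/t_k: get (k + 2)/(k + 6).
Gosper form: A/B · C(k+1)/C(k) with A=k + 2, B=k + 6, C=1.
Set up (k + 2)·f(k+1) − (k + 5)·f(k) − (1) = 0.
deg f ≤ 3 (via 1,1,0).
Solving with deg f ≤ 3: f(k) = k*(k**2 + 9*k + 26)/72.
So s_k = (B(k−1)f/C)·t_k = (k*(k + 5)*(k**2 + 9*k + 26)/72)·t_k = k*(k**2 + 9*k + 26)/(6*(k + 2)*(k + 3)*(k + 4)).
Verify: 12/(k**4 + 14*k**3 + 71*k**2 + 154*k + 120) matches t_k.
s_(n+1) = (n**3 + 12*n**2 + 47*n + 36)/(6*(n**3 + 12*n**2 + 47*n + 60)) and s_(2) = 2/15, so S(n) = (n**3 + 12*n**2 + 47*n - 60)/(30*(n**3 + 12*n**2 + 47*n + 60)).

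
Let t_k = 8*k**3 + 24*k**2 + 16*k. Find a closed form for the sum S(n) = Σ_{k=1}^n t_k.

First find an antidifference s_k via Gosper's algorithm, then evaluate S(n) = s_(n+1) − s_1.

t_(k+1)/t_k = (k + 3)/k.
Take A(k)=1, B(k)=1, C(k)=k**3 + 3*k**2 + 2*k.
Set up (1)·f(k+1) − (1)·f(k) − (k**3 + 3*k**2 + 2*k) = 0.
d = 4 from the (0,0,3) case.
Match coefficients ⇒ f(k) = k*(k - 1)*(k + 1)*(k + 2)/4.
Get s_k = R·t_k = 2*k*(k**3 + 2*k**2 - k - 2) with R(k) = B(k−1)f(k)/C(k) = (k - 1)/4.
Δs = 8*k*(k**2 + 3*k + 2), as required.
Evaluate: s_(n+1) = 2*n*(n**3 + 6*n**2 + 11*n + 6); subtract s_(1) = 0 ⇒ S(n) = 2*n*(n**3 + 6*n**2 + 11*n + 6).

S(n) = 2*n*(n**3 + 6*n**2 + 11*n + 6)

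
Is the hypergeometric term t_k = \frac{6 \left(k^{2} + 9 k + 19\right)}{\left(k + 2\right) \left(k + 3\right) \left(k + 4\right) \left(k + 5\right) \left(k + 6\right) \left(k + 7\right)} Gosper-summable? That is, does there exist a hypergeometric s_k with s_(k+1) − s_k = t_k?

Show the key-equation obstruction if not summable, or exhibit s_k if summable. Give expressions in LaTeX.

The ratio is (k + 2)*(9*k + (k + 1)**2 + 28)/((k + 8)*(k**2 + 9*k + 19)).
Factor: A=k + 2; B=k + 8; C=k**2 + 9*k + 19.
Need (k + 2)·f(k+1) − (k + 7)·f(k) = k**2 + 9*k + 19.
Degrees (1,1,2) ⇒ d ≤ 5.
Solving with deg f ≤ 5: f(k) = k*(k + 3)*(k + 5)*(k**2 + 12*k + 44)/144.
Certificate R = B(k−1)f/C = k*(k + 3)*(k + 5)*(k + 7)*(k**2 + 12*k + 44)/(144*(k**2 + 9*k + 19)) gives s_k = k*(k**2 + 12*k + 44)/(24*(k**3 + 12*k**2 + 44*k + 48)).
Δs = 6*(k**2 + 9*k + 19)/(k**6 + 27*k**5 + 295*k**4 + 1665*k**3 + 5104*k**2 + 8028*k + 5040), as required.

Yes. s_k = \frac{k \left(k^{2} + 12 k + 44\right)}{24 \left(k^{3} + 12 k^{2} + 44 k + 48\right)}.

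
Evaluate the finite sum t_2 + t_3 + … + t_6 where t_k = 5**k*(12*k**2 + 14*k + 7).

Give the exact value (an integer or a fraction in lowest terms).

r(k) = 5*(12*k**2 + 38*k + 33)/(12*k**2 + 14*k + 7) after simplifying.
Factor: A=5; B=1; C=k**2 + 7*k/6 + 7/12.
Solve (5)·f(k+1) − (1)·f(k) = k**2 + 7*k/6 + 7/12.
Degrees (0,0,2) ⇒ d ≤ 2.
A polynomial solution: f(k) = (3*k**2 - 4*k + 3)/12.
Then R = B(k−1)f/C = (3*k**2 - 4*k + 3)/(12*k**2 + 14*k + 7), so s_k = R(k)·t_k = 5**k*(3*k**2 - 4*k + 3).
s_(k+1) − s_k = 5**k*(12*k**2 + 14*k + 7) = t_k.
Σ_(k=2)^(6) t_k = s_(7) − s_(2) = 9531250 − (175) = 9531075.

Σ = 9531075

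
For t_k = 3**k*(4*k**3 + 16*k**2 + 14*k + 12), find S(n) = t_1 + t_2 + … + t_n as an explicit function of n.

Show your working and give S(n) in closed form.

Step 1: r(k) = 3*(2*k**3 + 14*k**2 + 29*k + 23)/(2*k**3 + 8*k**2 + 7*k + 6).
Take A(k)=3, B(k)=1, C(k)=k**3 + 4*k**2 + 7*k/2 + 3.
Solve (3)·f(k+1) − (1)·f(k) = k**3 + 4*k**2 + 7*k/2 + 3.
Degrees (0,0,3) ⇒ d ≤ 3.
Solve for f: f(k) = (2*k**3 - k**2 + k + 3)/4 (degree 3 ≤ 3).
Then R = B(k−1)f/C = (2*k**3 - k**2 + k + 3)/(2*(2*k**3 + 8*k**2 + 7*k + 6)), so s_k = R(k)·t_k = 3**k*(2*k**3 - k**2 + k + 3).
s_(k+1) − s_k = 3**k*(4*k**3 + 16*k**2 + 14*k + 12) = t_k.
Telescope: S(n) = s_(n+1) − s_(1) = 3**(n + 1)*(2*n**3 + 5*n**2 + 5*n + 5) − (15) = 6*3**n*n**3 + 15*3**n*n**2 + 15*3**n*n + 15*3**n - 15.

S(n) = 6*3**n*n**3 + 15*3**n*n**2 + 15*3**n*n + 15*3**n - 15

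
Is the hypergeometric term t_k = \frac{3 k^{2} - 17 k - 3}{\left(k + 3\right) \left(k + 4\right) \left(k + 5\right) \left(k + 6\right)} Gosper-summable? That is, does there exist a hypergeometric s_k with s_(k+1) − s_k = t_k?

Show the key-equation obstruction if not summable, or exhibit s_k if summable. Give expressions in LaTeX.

Yes. s_k = \frac{k \left(k^{2} - 33 k + 17\right)}{15 \left(k + 3\right) \left(k + 4\right) \left(k + 5\right)}.

Compute t_(k+1)/t_k: get (k + 3)*(17*k - 3*(k + 1)**2 + 20)/((k + 7)*(-3*k**2 + 17*k + 3)).
Normal form (A,B,C) = (k + 3, k + 7, k**2 - 17*k/3 - 1).
Solve (k + 3)·f(k+1) − (k + 6)·f(k) = k**2 - 17*k/3 - 1.
From deg A=1, deg B=1, deg C=2: d=3.
Solve for f: f(k) = k*(k**2 - 33*k + 17)/45 (degree 3 ≤ 3).
Certificate R = B(k−1)f/C = k*(k + 6)*(k**2 - 33*k + 17)/(15*(3*k**2 - 17*k - 3)) gives s_k = k*(k**2 - 33*k + 17)/(15*(k + 3)*(k + 4)*(k + 5)).
Check: Δs_k = (3*k**2 - 17*k - 3)/(k**4 + 18*k**3 + 119*k**2 + 342*k + 360). ✓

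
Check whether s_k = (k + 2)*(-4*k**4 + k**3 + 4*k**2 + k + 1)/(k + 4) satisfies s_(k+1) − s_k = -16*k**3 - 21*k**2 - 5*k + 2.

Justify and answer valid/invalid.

Invalid: residual 2*(12*k**4 + 86*k**3 + 93*k**2 + 19*k - 7)/(k**2 + 9*k + 20) ≠ 0.

s_(k+1) = (k + 3)*(k - 4*(k + 1)**4 + (k + 1)**3 + 4*(k + 1)**2 + 2)/(k + 5)
s_(k+1) − s_k = (-16*k**5 - 141*k**4 - 342*k**3 - 277*k**2 - 44*k + 26)/(k**2 + 9*k + 20)
(s_(k+1) − s_k) − t_k = 2*(12*k**4 + 86*k**3 + 93*k**2 + 19*k - 7)/(k**2 + 9*k + 20)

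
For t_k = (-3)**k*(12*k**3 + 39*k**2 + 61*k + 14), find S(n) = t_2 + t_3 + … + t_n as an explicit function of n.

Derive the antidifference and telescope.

Compute t_(k+1)/t_k: get 3*(-12*k**3 - 75*k**2 - 175*k - 126)/(12*k**3 + 39*k**2 + 61*k + 14).
So A=-3 and B=1, with C=k**3 + 13*k**2/4 + 61*k/12 + 7/6.
Set up (-3)·f(k+1) − (1)·f(k) − (k**3 + 13*k**2/4 + 61*k/12 + 7/6) = 0.
deg f ≤ 3 (via 0,0,3).
Solve for f: f(k) = -(3*k**3 + 3*k**2 + 4*k - 4)/12 (degree 3 ≤ 3).
R(k) = B(k−1)·f(k)/C(k) = -(3*k**3 + 3*k**2 + 4*k - 4)/(12*k**3 + 39*k**2 + 61*k + 14); s_k = R·t_k = (-3)**k*(-3*k**3 - 3*k**2 - 4*k + 4).
Check: Δs_k = (-3)**k*(12*k**3 + 39*k**2 + 61*k + 14). ✓
s_(n+1) = 3*(-3)**n*(3*n**3 + 12*n**2 + 19*n + 6) and s_(2) = -360, so S(n) = 9*(-3)**n*n**3 + 36*(-3)**n*n**2 + 57*(-3)**n*n + 18*(-3)**n + 360.

S(n) = 9*(-3)**n*n**3 + 36*(-3)**n*n**2 + 57*(-3)**n*n + 18*(-3)**n + 360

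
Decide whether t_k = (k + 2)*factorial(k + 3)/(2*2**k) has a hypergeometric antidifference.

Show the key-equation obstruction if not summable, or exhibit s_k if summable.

Yes. s_k = factorial(k + 3)/2**k.

Step 1: r(k) = (k + 3)*(k + 4)/(2*(k + 2)).
Gosper form: A/B · C(k+1)/C(k) with A=k/2 + 2, B=1, C=k + 2.
f must satisfy (k/2 + 2)·f(k+1) − (1)·f(k) = k + 2.
From deg A=1, deg B=0, deg C=1: d=0.
A polynomial solution: f(k) = 2.
Then R = B(k−1)f/C = 2/(k + 2), so s_k = R(k)·t_k = factorial(k + 3)/2**k.
Check: Δs_k = (k + 2)*factorial(k + 3)/(2*2**k). ✓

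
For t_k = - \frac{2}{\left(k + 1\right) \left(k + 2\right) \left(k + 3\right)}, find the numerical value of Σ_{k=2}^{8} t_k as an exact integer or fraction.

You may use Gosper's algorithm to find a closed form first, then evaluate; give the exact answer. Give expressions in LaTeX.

r(k) = (k + 1)/(k + 4) after simplifying.
Take A(k)=k + 1, B(k)=k + 4, C(k)=1.
Solve (k + 1)·f(k+1) − (k + 3)·f(k) = 1.
From deg A=1, deg B=1, deg C=0: d=2.
Solve for f: f(k) = k*(k + 3)/4 (degree 2 ≤ 2).
Get s_k = R·t_k = k*(-k - 3)/(2*(k + 1)*(k + 2)) with R(k) = B(k−1)f(k)/C(k) = k*(k + 3)**2/4.
Verify: -2/(k**3 + 6*k**2 + 11*k + 6) matches t_k.
Evaluate s at k=9 and k=2: -27/55 and -5/12; difference -49/660.

Σ = -49/660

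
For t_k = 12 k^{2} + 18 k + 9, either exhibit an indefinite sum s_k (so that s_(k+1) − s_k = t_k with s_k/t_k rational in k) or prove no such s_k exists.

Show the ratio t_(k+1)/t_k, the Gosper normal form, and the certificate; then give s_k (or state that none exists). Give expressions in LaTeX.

s_k = k \left(4 k^{2} + 3 k + 2\right)

Step 1: r(k) = (4*k**2 + 14*k + 13)/(4*k**2 + 6*k + 3).
A = 1, B = 1, C = k**2 + 3*k/2 + 3/4.
Need (1)·f(k+1) − (1)·f(k) = k**2 + 3*k/2 + 3/4.
Bound: deg f ≤ 3.
Solving with deg f ≤ 3: f(k) = k*(4*k**2 + 3*k + 2)/12.
R(k) = B(k−1)·f(k)/C(k) = k*(4*k**2 + 3*k + 2)/(3*(4*k**2 + 6*k + 3)); s_k = R·t_k = k*(4*k**2 + 3*k + 2).
Check: Δs_k = 12*k**2 + 18*k + 9. ✓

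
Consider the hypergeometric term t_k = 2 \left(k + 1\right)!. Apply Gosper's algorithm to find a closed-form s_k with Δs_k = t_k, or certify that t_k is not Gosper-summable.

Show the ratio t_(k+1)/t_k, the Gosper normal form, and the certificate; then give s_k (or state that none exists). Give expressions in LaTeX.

not Gosper-summable; s_k does not exist

The ratio is k + 2.
Take A(k)=k + 2, B(k)=1, C(k)=1.
Need (k + 2)·f(k+1) − (1)·f(k) = 1.
d = -1 from the (1,0,0) case.
d = -1 < 0 ⇒ no nonzero polynomial f; not summable.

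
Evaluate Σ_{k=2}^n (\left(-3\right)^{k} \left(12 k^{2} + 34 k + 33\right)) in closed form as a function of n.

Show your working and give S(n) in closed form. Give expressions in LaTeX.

S(n) = 9 \left(-3\right)^{n} n^{2} + 30 \left(-3\right)^{n} n + 30 \left(-3\right)^{n} + 207

The ratio is 3*(-12*k**2 - 58*k - 79)/(12*k**2 + 34*k + 33).
So A=-3 and B=1, with C=k**2 + 17*k/6 + 11/4.
Solve (-3)·f(k+1) − (1)·f(k) = k**2 + 17*k/6 + 11/4.
deg f ≤ 2 (via 0,0,2).
Coefficient equations give f(k) = -(3*k**2 + 4*k + 3)/12.
R(k) = B(k−1)·f(k)/C(k) = -(3*k**2 + 4*k + 3)/(12*k**2 + 34*k + 33); s_k = R·t_k = (-3)**k*(-3*k**2 - 4*k - 3).
s_(k+1) − s_k = (-3)**k*(12*k**2 + 34*k + 33) = t_k.
Telescope: S(n) = s_(n+1) − s_(2) = 3*(-3)**n*(3*n**2 + 10*n + 10) − (-207) = 9*(-3)**n*n**2 + 30*(-3)**n*n + 30*(-3)**n + 207.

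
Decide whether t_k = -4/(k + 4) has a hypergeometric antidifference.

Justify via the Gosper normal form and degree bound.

r(k) = (k + 4)/(k + 5) after simplifying.
Take A(k)=k + 4, B(k)=k + 5, C(k)=1.
Key eq: (k + 4)·f(k+1) = (k + 4)·f(k) + (1).
Degrees (1,1,0) ⇒ d ≤ 0.
Put f(k) = c0: A·f(k+1) − B(k−1)·f(k) − C = -1; need -1 = 0 — inconsistent ⇒ no f, not summable.

No — the linear system for f has no solution.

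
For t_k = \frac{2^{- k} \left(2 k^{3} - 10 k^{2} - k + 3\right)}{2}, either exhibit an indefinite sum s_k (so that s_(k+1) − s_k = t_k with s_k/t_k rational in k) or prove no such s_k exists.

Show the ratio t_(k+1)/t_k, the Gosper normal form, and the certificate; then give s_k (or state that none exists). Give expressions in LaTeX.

s_k = 2^{- k} \left(- 2 k^{3} + 4 k^{2} + 3 k + 2\right)

Step 1: r(k) = (k**3 - 2*k**2 - 15*k/2 - 3)/(2*k**3 - 10*k**2 - k + 3).
Factor: A=1/2; B=1; C=k**3 - 5*k**2 - k/2 + 3/2.
Need (1/2)·f(k+1) − (1)·f(k) = k**3 - 5*k**2 - k/2 + 3/2.
d = 3 from the (0,0,3) case.
Solving with deg f ≤ 3: f(k) = -2*k**3 + 4*k**2 + 3*k + 2.
Then R = B(k−1)f/C = -2*(2*k**3 - 4*k**2 - 3*k - 2)/(2*k**3 - 10*k**2 - k + 3), so s_k = R(k)·t_k = (-2*k**3 + 4*k**2 + 3*k + 2)/2**k.
s_(k+1) − s_k = (2*k**3 - 10*k**2 - k + 3)/(2*2**k) = t_k.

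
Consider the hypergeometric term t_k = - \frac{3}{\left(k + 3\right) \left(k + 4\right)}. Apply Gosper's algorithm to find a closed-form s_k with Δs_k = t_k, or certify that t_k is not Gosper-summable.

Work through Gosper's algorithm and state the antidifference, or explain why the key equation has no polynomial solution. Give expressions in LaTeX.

s_k = - \frac{k}{k + 3}

Compute t_(k+1)/t_k: get (k + 3)/(k + 5).
Gosper form: A/B · C(k+1)/C(k) with A=k + 3, B=k + 5, C=1.
Key eq: (k + 3)·f(k+1) = (k + 4)·f(k) + (1).
d = 1 from the (1,1,0) case.
Solve for f: f(k) = k/3 (degree 1 ≤ 1).
Certificate R = B(k−1)f/C = k*(k + 4)/3 gives s_k = -k/(k + 3).
Verify: -3/(k**2 + 7*k + 12) matches t_k.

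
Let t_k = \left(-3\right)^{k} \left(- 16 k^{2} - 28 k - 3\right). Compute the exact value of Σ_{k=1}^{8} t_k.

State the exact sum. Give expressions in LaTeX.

Σ = -6495384

Ratio r(k) = 3*(-16*k**2 - 60*k - 47)/(16*k**2 + 28*k + 3).
Factor: A=-3; B=1; C=k**2 + 7*k/4 + 3/16.
Key eq: (-3)·f(k+1) = (1)·f(k) + (k**2 + 7*k/4 + 3/16).
Bound: deg f ≤ 2.
Match coefficients ⇒ f(k) = -(k + 1)*(4*k - 3)/16.
R(k) = B(k−1)·f(k)/C(k) = -(k + 1)*(4*k - 3)/(16*k**2 + 28*k + 3); s_k = R·t_k = (-3)**k*(4*k**2 + k - 3).
s_(k+1) − s_k = (-3)**k*(-16*k**2 - 28*k - 3) = t_k.
Evaluate s at k=9 and k=1: -6495390 and -6; difference -6495384.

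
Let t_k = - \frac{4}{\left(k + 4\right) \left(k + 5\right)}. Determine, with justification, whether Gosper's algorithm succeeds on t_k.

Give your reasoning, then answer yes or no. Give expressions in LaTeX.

Yes. s_k = - \frac{k}{k + 4}.

Compute t_(k+1)/t_k: get (k + 4)/(k + 6).
So A=k + 4 and B=k + 6, with C=1.
Key eq: (k + 4)·f(k+1) = (k + 5)·f(k) + (1).
From deg A=1, deg B=1, deg C=0: d=1.
A polynomial solution: f(k) = k/4.
R(k) = B(k−1)·f(k)/C(k) = k*(k + 5)/4; s_k = R·t_k = -k/(k + 4).
Check: Δs_k = -4/(k**2 + 9*k + 20). ✓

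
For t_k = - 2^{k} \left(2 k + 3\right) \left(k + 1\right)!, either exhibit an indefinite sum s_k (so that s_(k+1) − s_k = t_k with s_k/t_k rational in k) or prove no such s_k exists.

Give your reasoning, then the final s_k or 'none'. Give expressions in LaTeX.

s_k = - 2^{k} \left(k + 1\right)!

Compute t_(k+1)/t_k: get 2*(k + 2)*(2*k + 5)/(2*k + 3).
Normal form (A,B,C) = (2*k + 4, 1, k + 3/2).
f must satisfy (2*k + 4)·f(k+1) − (1)·f(k) = k + 3/2.
Degrees (1,0,1) ⇒ d ≤ 0.
A polynomial solution: f(k) = 1/2.
Get s_k = R·t_k = -2**k*factorial(k + 1) with R(k) = B(k−1)f(k)/C(k) = 1/(2*k + 3).
s_(k+1) − s_k = -2**k*(2*k + 3)*factorial(k + 1) = t_k.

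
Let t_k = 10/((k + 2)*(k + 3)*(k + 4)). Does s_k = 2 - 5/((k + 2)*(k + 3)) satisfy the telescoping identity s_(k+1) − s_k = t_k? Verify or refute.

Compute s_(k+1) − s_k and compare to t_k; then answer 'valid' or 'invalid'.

valid; difference matches t_k

s_(k+1) = 2 - 5/((k + 3)*(k + 4))
s_(k+1) − s_k = 10/(k**3 + 9*k**2 + 26*k + 24)
(s_(k+1) − s_k) − t_k = 0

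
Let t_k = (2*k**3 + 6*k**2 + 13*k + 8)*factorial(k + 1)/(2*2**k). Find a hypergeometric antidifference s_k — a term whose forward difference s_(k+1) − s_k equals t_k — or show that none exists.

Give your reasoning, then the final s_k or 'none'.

s_k = (2*k**2 + 2*k + 1)*factorial(k + 1)/2**k

Ratio r(k) = (2*k**4 + 16*k**3 + 55*k**2 + 91*k + 58)/(2*(2*k**3 + 6*k**2 + 13*k + 8)).
Normal form (A,B,C) = (k/2 + 1, 1, k**3 + 3*k**2 + 13*k/2 + 4).
Solve (k/2 + 1)·f(k+1) − (1)·f(k) = k**3 + 3*k**2 + 13*k/2 + 4.
Degrees (1,0,3) ⇒ d ≤ 2.
Match coefficients ⇒ f(k) = 2*k**2 + 2*k + 1.
R(k) = B(k−1)·f(k)/C(k) = 2*(2*k**2 + 2*k + 1)/(2*k**3 + 6*k**2 + 13*k + 8); s_k = R·t_k = (2*k**2 + 2*k + 1)*factorial(k + 1)/2**k.
Verify: (2*k**3 + 6*k**2 + 13*k + 8)*factorial(k + 1)/(2*2**k) matches t_k.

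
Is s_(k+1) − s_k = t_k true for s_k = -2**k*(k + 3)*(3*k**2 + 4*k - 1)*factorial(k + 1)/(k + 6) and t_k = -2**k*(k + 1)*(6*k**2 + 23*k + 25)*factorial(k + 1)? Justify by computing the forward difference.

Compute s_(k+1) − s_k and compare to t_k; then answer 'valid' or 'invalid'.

s_(k+1) = -2**(k + 1)*(k + 4)*(3*k**2 + 10*k + 6)*factorial(k + 2)/(k + 7)
s_(k+1) − s_k = -2**k*(6*k**5 + 89*k**4 + 482*k**3 + 1210*k**2 + 1414*k + 597)*factorial(k + 1)/((k + 6)*(k + 7))
(s_(k+1) − s_k) − t_k = 3*2**k*(6*k**4 + 65*k**3 + 219*k**2 + 309*k + 151)*factorial(k + 1)/((k + 6)*(k + 7))

Invalid: residual 3*2**k*(6*k**4 + 65*k**3 + 219*k**2 + 309*k + 151)*factorial(k + 1)/((k + 6)*(k + 7)) ≠ 0.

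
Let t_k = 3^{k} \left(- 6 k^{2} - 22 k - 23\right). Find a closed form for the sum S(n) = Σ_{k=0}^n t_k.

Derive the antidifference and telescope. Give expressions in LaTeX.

S(n) = - 9 \cdot 3^{n} n^{2} - 24 \cdot 3^{n} n - 27 \cdot 3^{n} + 4

t_(k+1)/t_k = 3*(6*k**2 + 34*k + 51)/(6*k**2 + 22*k + 23).
A = 3, B = 1, C = k**2 + 11*k/3 + 23/6.
Solve (3)·f(k+1) − (1)·f(k) = k**2 + 11*k/3 + 23/6.
d = 2 from the (0,0,2) case.
Solving with deg f ≤ 2: f(k) = (3*k**2 + 2*k + 4)/6.
So s_k = (B(k−1)f/C)·t_k = ((3*k**2 + 2*k + 4)/(6*k**2 + 22*k + 23))·t_k = 3**k*(-3*k**2 - 2*k - 4).
Δs = 3**k*(-6*k**2 - 22*k - 23), as required.
s_(n+1) = 3**(n + 1)*(-3*n**2 - 8*n - 9) and s_(0) = -4, so S(n) = -9*3**n*n**2 - 24*3**n*n - 27*3**n + 4.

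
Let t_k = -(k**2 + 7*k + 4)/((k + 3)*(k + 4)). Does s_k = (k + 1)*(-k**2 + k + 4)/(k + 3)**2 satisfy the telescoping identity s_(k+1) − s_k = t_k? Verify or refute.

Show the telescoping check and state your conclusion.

s_(k+1) = (k + 2)*(k - (k + 1)**2 + 5)/(k + 4)**2
s_(k+1) − s_k = (-k**4 - 14*k**3 - 51*k**2 - 46*k + 8)/(k**4 + 14*k**3 + 73*k**2 + 168*k + 144)
(s_(k+1) − s_k) − t_k = 2*(7*k**2 + 33*k + 28)/(k**4 + 14*k**3 + 73*k**2 + 168*k + 144)

Invalid: residual 2*(7*k**2 + 33*k + 28)/(k**4 + 14*k**3 + 73*k**2 + 168*k + 144) ≠ 0.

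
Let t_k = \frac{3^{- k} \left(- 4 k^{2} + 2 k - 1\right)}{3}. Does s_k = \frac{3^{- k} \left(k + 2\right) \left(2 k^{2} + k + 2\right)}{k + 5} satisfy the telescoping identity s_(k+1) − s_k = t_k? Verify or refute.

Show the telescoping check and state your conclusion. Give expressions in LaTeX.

s_(k+1) = (k + 3)*(k + 2*(k + 1)**2 + 3)/(3*3**k*(k + 6))
s_(k+1) − s_k = (-4*k**4 - 30*k**3 - 27*k**2 + 31*k + 3)/(3*3**k*(k**2 + 11*k + 30))
(s_(k+1) − s_k) − t_k = (4*k**3 + 24*k**2 - 6*k + 11)/(3**k*(k**2 + 11*k + 30))

Invalid: residual \frac{3^{- k} \left(4 k^{3} + 24 k^{2} - 6 k + 11\right)}{k^{2} + 11 k + 30} ≠ 0.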